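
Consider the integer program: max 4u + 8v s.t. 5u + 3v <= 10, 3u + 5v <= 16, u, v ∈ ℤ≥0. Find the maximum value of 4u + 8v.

The continuous relaxation peaks at (0, 3.2) with value 25.60; rounding to a feasible lattice point costs some objective.
(u,v)=(0,3) is feasible, giving 24.
(u,v)=(0,2) is feasible, giving 16.
The best lattice point is (0,3), giving 24.

24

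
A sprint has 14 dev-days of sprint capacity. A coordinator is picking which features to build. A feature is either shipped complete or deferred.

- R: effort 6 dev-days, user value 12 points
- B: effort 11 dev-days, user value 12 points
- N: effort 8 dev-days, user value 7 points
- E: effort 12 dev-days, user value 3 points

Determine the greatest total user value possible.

19

Allowing fractional choices, the relaxed optimum would be about 20.7, but features are indivisible.
R + N: effort 6 + 8 = 14 ≤ 14, user value 12 + 7 = 19.
B: effort 11 ≤ 14, user value 12.
R: effort 6 ≤ 14, user value 12.
Best is R and N with total user value 19.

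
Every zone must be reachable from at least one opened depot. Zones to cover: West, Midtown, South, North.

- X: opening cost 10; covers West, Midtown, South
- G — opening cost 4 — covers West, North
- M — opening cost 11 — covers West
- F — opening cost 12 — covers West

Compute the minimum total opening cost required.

Choose X and G: together they cover West, Midtown, South, North — every zone.
Total opening cost: 10 + 4 = 14.
No cover costs less than 14.

14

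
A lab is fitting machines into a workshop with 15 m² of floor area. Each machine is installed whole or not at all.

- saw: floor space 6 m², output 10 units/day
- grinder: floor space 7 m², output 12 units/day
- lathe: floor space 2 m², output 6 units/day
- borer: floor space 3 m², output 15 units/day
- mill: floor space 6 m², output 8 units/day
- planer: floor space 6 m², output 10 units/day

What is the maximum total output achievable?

35

saw + borer + mill: floor space 6 + 3 + 6 = 15 ≤ 15, output 10 + 15 + 8 = 33.
grinder + lathe + borer: floor space 7 + 2 + 3 = 12 ≤ 15, output 12 + 6 + 15 = 33.
saw + borer + planer: floor space 6 + 3 + 6 = 15 ≤ 15, output 10 + 15 + 10 = 35.
Best is saw, borer, and planer with total output 35.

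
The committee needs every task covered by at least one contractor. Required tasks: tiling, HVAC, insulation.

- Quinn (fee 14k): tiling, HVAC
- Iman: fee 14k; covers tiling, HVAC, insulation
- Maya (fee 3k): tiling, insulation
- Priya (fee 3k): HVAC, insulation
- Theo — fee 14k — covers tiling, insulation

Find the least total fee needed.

6

This is an integer covering problem.
Choose Maya and Priya: together they cover tiling, HVAC, insulation — every task.
Total fee: 3 + 3 = 6.
No cover costs less than 6.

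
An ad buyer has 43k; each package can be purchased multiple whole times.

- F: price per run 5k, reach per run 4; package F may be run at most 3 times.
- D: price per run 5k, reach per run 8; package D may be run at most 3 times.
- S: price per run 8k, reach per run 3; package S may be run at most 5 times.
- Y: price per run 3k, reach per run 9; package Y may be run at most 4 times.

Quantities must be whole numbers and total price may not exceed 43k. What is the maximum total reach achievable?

Y has the best ratio (9/3); taking only Y gives at most 4×9 = 36 (stopped by the supply cap of 4).
Mixing does better — 3×F, 3×D, and 4×Y: price 42 ≤ 43, reach 3·4 + 3·8 + 4·9 = 72.

72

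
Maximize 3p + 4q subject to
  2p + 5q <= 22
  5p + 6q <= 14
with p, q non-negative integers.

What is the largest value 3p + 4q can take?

8

The continuous relaxation peaks at (0, 2.33) with value 9.33; rounding to a feasible lattice point costs some objective.
(p,q)=(0,2): 2·0+5·2=10≤22, 5·0+6·2=12≤14, objective 8.
(p,q)=(1,1): 2·1+5·1=7≤22, 5·1+6·1=11≤14, objective 7.
(p,q)=(0,1): 2·0+5·1=5≤22, 5·0+6·1=6≤14, objective 4.
No feasible integer point exceeds 8.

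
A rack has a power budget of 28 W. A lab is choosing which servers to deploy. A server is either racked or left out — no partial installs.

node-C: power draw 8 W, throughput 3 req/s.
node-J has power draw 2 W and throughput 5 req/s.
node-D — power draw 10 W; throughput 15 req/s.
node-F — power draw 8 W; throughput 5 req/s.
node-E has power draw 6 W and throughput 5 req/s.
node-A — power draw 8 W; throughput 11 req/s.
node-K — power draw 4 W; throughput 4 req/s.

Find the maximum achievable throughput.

36

Take node-J, node-D, node-E, and node-A: power draw 2 + 10 + 6 + 8 = 26 ≤ 28, throughput 5 + 15 + 5 + 11 = 36.
No feasible combination exceeds this.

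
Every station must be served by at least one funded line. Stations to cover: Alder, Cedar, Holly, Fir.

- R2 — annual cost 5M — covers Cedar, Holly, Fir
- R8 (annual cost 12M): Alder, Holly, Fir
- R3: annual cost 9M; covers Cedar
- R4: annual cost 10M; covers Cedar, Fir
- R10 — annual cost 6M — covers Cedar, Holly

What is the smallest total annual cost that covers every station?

17

This is a weighted set-cover instance.
Choose R2 and R8: together they cover Alder, Cedar, Holly, Fir — every station.
Total annual cost: 5 + 12 = 17.
No cover costs less than 17.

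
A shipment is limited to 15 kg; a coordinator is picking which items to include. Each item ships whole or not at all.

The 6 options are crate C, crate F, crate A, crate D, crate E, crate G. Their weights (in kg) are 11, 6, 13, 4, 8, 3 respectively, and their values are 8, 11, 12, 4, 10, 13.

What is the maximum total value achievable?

28

Allowing fractional choices, the relaxed optimum would be about 31.5, but items are indivisible.
crate F + crate D + crate G: weight 6 + 4 + 3 = 13 ≤ 15, value 11 + 4 + 13 = 28.
crate D + crate E + crate G: weight 4 + 8 + 3 = 15 ≤ 15, value 4 + 10 + 13 = 27.
Best is crate F, crate D, and crate G with total value 28.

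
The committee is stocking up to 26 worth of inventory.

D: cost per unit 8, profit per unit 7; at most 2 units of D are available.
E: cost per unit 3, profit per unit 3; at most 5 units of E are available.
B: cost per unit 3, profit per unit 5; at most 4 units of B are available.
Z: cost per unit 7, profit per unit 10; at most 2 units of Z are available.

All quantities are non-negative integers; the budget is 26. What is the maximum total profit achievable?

This is a bounded integer knapsack.
4×B and 2×Z: cost 26 ≤ 26, profit 4·5 + 2·10 = 40.
1×E, 3×B, and 2×Z: cost 26 ≤ 26, profit 1·3 + 3·5 + 2·10 = 38.
Best is 40.

40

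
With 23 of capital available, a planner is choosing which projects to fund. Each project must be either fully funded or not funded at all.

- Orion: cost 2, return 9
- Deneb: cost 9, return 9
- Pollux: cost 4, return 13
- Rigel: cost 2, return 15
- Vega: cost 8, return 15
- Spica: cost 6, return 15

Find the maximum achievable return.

67

Orion + Pollux + Rigel + Vega + Spica: cost 2 + 4 + 2 + 8 + 6 = 22 ≤ 23, return 9 + 13 + 15 + 15 + 15 = 67.
Orion + Deneb + Pollux + Rigel + Spica: cost 2 + 9 + 4 + 2 + 6 = 23 ≤ 23, return 9 + 9 + 13 + 15 + 15 = 61.
Pollux + Rigel + Vega + Spica: cost 4 + 2 + 8 + 6 = 20 ≤ 23, return 13 + 15 + 15 + 15 = 58.
Best is Orion, Pollux, Rigel, Vega, and Spica with total return 67.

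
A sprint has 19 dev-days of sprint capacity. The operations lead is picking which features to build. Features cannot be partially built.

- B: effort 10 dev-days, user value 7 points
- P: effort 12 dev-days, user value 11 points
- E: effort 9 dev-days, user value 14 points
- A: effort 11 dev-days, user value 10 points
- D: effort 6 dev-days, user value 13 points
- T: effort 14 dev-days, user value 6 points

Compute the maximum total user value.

Allowing fractional choices, the relaxed optimum would be about 30.7, but features are indivisible.
E + D: effort 9 + 6 = 15 ≤ 19, user value 14 + 13 = 27.
P + D: effort 12 + 6 = 18 ≤ 19, user value 11 + 13 = 24.
Best is E and D with total user value 27.

27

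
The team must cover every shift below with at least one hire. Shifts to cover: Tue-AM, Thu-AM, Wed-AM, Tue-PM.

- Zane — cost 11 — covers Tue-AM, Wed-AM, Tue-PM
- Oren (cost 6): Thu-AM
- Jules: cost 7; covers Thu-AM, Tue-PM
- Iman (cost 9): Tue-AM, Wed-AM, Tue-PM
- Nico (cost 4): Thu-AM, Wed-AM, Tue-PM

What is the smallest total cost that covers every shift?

13

Choose Iman and Nico: together they cover Tue-AM, Thu-AM, Wed-AM, Tue-PM — every shift.
Total cost: 9 + 4 = 13.
No cover costs less than 13.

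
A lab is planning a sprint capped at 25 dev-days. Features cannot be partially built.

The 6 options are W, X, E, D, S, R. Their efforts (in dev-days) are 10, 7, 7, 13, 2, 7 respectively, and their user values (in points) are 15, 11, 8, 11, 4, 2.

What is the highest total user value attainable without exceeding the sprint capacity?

34

Allowing fractional choices, the relaxed optimum would be about 36.9, but features are indivisible.
W + X + S: effort 10 + 7 + 2 = 19 ≤ 25, user value 15 + 11 + 4 = 30.
W + X + E: effort 10 + 7 + 7 = 24 ≤ 25, user value 15 + 11 + 8 = 34.
Best is W, X, and E with total user value 34.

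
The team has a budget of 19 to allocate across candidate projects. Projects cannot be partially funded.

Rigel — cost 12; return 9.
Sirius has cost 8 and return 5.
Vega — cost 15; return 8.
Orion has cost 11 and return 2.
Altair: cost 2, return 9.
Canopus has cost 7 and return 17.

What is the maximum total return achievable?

This is a 0-1 knapsack instance.
Altair + Canopus: cost 2 + 7 = 9 ≤ 19, return 9 + 17 = 26.
Sirius + Altair + Canopus: cost 8 + 2 + 7 = 17 ≤ 19, return 5 + 9 + 17 = 31.
Best is Sirius, Altair, and Canopus with total return 31.

31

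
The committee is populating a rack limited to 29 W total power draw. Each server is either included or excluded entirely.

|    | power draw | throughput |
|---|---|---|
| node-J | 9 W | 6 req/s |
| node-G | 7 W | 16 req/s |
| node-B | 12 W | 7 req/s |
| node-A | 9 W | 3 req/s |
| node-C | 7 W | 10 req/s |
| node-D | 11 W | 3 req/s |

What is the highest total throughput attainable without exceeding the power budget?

node-J + node-G + node-C: power draw 9 + 7 + 7 = 23 ≤ 29, throughput 6 + 16 + 10 = 32.
node-G + node-A + node-C: power draw 7 + 9 + 7 = 23 ≤ 29, throughput 16 + 3 + 10 = 29.
node-G + node-B + node-C: power draw 7 + 12 + 7 = 26 ≤ 29, throughput 16 + 7 + 10 = 33.
Best is node-G, node-B, and node-C with total throughput 33.

33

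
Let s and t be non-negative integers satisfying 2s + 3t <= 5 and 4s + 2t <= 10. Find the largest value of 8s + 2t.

16

Relaxing integrality, the LP optimum is 20.00 at (s,t) = (2.5, 0), which is not an integer point.
(s,t)=(2,0): 2·2+3·0=4≤5, 4·2+2·0=8≤10, objective 16.
(s,t)=(1,1): 2·1+3·1=5≤5, 4·1+2·1=6≤10, objective 10.
(s,t)=(1,0): 2·1+3·0=2≤5, 4·1+2·0=4≤10, objective 8.
No feasible integer point exceeds 16.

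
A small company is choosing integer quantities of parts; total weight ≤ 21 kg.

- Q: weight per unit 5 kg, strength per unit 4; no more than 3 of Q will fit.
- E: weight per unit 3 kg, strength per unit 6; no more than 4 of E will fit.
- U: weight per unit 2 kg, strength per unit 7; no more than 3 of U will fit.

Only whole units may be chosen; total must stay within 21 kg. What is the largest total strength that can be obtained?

45

This is a bounded integer knapsack.
U has the best ratio (7/2); taking only U gives at most 3×7 = 21 (stopped by the supply cap of 3).
Mixing does better — 4×E and 3×U: weight 18 ≤ 21, strength 4·6 + 3·7 = 45.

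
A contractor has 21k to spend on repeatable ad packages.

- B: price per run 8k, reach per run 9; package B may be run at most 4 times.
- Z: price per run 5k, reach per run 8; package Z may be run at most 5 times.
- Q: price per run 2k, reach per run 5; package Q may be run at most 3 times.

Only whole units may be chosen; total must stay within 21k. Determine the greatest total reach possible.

Q has the best ratio (5/2); taking only Q gives at most 3×5 = 15 (stopped by the supply cap of 3).
Mixing does better — 3×Z and 3×Q: price 21 ≤ 21, reach 3·8 + 3·5 = 39.

39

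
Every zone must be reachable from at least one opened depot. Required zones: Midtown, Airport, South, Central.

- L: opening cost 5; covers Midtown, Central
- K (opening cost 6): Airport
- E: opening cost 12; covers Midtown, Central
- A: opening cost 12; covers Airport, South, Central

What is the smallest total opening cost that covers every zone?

17

The greedy cost-per-new-zone heuristic would pick L, K, and A for 23, but a cheaper cover exists.
Choose L and A: together they cover Midtown, Airport, South, Central — every zone.
Total opening cost: 5 + 12 = 17.
No cover costs less than 17.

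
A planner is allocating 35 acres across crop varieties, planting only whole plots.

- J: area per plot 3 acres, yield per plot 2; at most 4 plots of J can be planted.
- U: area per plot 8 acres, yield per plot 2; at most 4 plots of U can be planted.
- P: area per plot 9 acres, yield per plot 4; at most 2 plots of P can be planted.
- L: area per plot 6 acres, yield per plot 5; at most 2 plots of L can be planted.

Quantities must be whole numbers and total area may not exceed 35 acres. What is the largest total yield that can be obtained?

4×J, 1×P, and 2×L: area 33 ≤ 35, yield 4·2 + 1·4 + 2·5 = 22.
1×J, 2×P, and 2×L: area 33 ≤ 35, yield 1·2 + 2·4 + 2·5 = 20.
Best is 22.

22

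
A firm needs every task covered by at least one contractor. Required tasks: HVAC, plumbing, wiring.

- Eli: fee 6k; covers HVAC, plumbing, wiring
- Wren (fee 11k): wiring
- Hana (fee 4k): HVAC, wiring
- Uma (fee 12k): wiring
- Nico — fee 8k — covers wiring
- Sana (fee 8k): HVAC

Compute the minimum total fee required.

6

Eli alone covers HVAC, plumbing, wiring — every task.
Total fee: 6.
No cover costs less than 6.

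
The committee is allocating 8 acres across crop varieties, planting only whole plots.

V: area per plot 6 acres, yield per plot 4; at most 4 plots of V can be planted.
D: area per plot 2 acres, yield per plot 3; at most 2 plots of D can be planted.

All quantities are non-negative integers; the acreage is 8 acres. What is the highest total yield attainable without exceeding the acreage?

D has the best ratio (3/2); taking only D gives at most 2×3 = 6 (stopped by the supply cap of 2).
Mixing does better — 1×V and 1×D: area 8 ≤ 8, yield 1·4 + 1·3 = 7.

7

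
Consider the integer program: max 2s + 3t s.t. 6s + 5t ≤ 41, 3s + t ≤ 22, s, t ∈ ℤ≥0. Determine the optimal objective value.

24

The continuous relaxation peaks at (0, 8.2) with value 24.60; rounding to a feasible lattice point costs some objective.
(s,t)=(0,8): 6·0+5·8=40≤41, 3·0+1·8=8≤22, objective 24.
(s,t)=(1,7): 6·1+5·7=41≤41, 3·1+1·7=10≤22, objective 23.
(s,t)=(0,7): 6·0+5·7=35≤41, 3·0+1·7=7≤22, objective 21.
Maximum is 24 at (s,t)=(0,8).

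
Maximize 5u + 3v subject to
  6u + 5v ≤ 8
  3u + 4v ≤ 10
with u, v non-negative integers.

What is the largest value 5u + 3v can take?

Relaxing integrality, the LP optimum is 6.67 at (u,v) = (1.33, 0), which is not an integer point.
(u,v)=(1,0): 6·1+5·0=6≤8, 3·1+4·0=3≤10, objective 5.
(u,v)=(0,1): 6·0+5·1=5≤8, 3·0+4·1=4≤10, objective 3.
(u,v)=(0,0): 6·0+5·0=0≤8, 3·0+4·0=0≤10, objective 0.
The best lattice point is (1,0), giving 5.

5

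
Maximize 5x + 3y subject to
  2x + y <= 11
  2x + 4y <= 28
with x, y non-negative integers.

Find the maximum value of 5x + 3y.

30

(x,y)=(3,5): 2·3+1·5=11≤11, 2·3+4·5=26≤28, objective 30.
(x,y)=(2,6): 2·2+1·6=10≤11, 2·2+4·6=28≤28, objective 28.
(x,y)=(3,4): 2·3+1·4=10≤11, 2·3+4·4=22≤28, objective 27.
The best lattice point is (3,5), giving 30.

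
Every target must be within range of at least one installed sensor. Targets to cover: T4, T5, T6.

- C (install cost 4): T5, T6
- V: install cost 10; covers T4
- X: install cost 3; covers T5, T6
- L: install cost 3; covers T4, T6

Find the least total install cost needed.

Choose X and L: together they cover T4, T5, T6 — every target.
Total install cost: 3 + 3 = 6.
No cover costs less than 6.

6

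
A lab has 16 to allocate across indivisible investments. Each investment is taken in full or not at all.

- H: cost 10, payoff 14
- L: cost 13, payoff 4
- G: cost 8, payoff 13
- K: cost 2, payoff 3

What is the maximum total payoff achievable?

Treat it as a binary knapsack problem.
Take H and K: cost 10 + 2 = 12 ≤ 16, payoff 14 + 3 = 17.
No other feasible combination does better.

17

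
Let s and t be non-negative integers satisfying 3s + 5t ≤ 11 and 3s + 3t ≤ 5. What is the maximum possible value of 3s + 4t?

The continuous relaxation peaks at (0, 1.67) with value 6.67; rounding to a feasible lattice point costs some objective.
(s,t)=(0,1): 3·0+5·1=5≤11, 3·0+3·1=3≤5, objective 4.
(s,t)=(1,0): 3·1+5·0=3≤11, 3·1+3·0=3≤5, objective 3.
(s,t)=(0,0): 3·0+5·0=0≤11, 3·0+3·0=0≤5, objective 0.
Maximum is 4 at (s,t)=(0,1).

4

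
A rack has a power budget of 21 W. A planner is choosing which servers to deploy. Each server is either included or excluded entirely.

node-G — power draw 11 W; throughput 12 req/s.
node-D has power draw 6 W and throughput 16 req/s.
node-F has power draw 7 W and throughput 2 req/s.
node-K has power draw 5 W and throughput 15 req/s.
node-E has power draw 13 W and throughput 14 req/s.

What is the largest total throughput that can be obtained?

33

Take node-D, node-F, and node-K: power draw 6 + 7 + 5 = 18 ≤ 21, throughput 16 + 2 + 15 = 33.
No other feasible combination does better.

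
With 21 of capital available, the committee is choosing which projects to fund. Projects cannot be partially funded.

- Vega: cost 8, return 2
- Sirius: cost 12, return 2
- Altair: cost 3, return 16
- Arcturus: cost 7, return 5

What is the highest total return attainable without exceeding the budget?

Altair + Arcturus: cost 3 + 7 = 10 ≤ 21, return 16 + 5 = 21.
Vega + Altair: cost 8 + 3 = 11 ≤ 21, return 2 + 16 = 18.
Vega + Altair + Arcturus: cost 8 + 3 + 7 = 18 ≤ 21, return 2 + 16 + 5 = 23.
Best is Vega, Altair, and Arcturus with total return 23.

23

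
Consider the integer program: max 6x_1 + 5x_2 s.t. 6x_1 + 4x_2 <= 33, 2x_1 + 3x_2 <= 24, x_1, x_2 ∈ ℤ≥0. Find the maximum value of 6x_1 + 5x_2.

40

Relaxing integrality, the LP optimum is 40.80 at (x_1,x_2) = (0.3, 7.8), which is not an integer point.
(x_1,x_2)=(0,8): 6·0+4·8=32≤33, 2·0+3·8=24≤24, objective 40.
(x_1,x_2)=(1,6): 6·1+4·6=30≤33, 2·1+3·6=20≤24, objective 36.
(x_1,x_2)=(0,7): 6·0+4·7=28≤33, 2·0+3·7=21≤24, objective 35.
No feasible integer point exceeds 40.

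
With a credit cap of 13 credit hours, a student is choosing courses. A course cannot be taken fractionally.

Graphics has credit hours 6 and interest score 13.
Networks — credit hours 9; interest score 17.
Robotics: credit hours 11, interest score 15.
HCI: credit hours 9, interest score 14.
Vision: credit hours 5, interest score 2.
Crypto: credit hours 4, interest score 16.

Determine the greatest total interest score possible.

33

This is a 0-1 knapsack instance.
Allowing fractional choices, the relaxed optimum would be about 34.7, but courses are indivisible.
HCI + Crypto: credit hours 9 + 4 = 13 ≤ 13, interest score 14 + 16 = 30.
Networks + Crypto: credit hours 9 + 4 = 13 ≤ 13, interest score 17 + 16 = 33.
Graphics + Crypto: credit hours 6 + 4 = 10 ≤ 13, interest score 13 + 16 = 29.
Best is Networks and Crypto with total interest score 33.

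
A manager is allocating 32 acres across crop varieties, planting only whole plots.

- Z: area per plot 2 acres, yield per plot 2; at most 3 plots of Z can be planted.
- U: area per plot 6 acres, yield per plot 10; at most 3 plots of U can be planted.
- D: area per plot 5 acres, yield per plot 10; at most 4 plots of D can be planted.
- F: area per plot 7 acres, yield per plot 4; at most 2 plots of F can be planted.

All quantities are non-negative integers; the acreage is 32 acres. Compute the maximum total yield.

60

Take 2×U and 4×D: area 32 ≤ 32, yield 2·10 + 4·10 = 60.
D has the best ratio (10/5) and is taken to its limit of 4; remaining capacity is filled optimally with the others.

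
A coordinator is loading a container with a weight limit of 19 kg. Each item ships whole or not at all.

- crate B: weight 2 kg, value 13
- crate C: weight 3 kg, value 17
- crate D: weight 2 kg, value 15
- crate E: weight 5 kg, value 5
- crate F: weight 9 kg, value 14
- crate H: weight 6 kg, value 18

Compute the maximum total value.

68

Treat it as a binary knapsack problem.
Take crate B, crate C, crate D, crate E, and crate H: weight 2 + 3 + 2 + 5 + 6 = 18 ≤ 19, value 13 + 17 + 15 + 5 + 18 = 68.
No other feasible combination does better.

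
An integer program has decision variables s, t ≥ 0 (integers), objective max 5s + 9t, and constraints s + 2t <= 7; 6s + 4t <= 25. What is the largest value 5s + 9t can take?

(s,t)=(1,3) is feasible, giving 32.
(s,t)=(2,2) is feasible, giving 28.
(s,t)=(0,3) is feasible, giving 27.
The best lattice point is (1,3), giving 32.

32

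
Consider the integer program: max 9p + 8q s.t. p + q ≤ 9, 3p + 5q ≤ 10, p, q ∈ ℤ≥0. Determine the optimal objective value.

27

The continuous relaxation peaks at (3.33, 0) with value 30.00; rounding to a feasible lattice point costs some objective.
(p,q)=(3,0): 1·3+1·0=3≤9, 3·3+5·0=9≤10, objective 27.
(p,q)=(2,0): 1·2+1·0=2≤9, 3·2+5·0=6≤10, objective 18.
The best lattice point is (3,0), giving 27.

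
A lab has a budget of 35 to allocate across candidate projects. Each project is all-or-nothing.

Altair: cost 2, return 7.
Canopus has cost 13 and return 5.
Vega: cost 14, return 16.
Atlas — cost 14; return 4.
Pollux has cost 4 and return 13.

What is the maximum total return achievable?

Altair + Vega + Pollux: cost 2 + 14 + 4 = 20 ≤ 35, return 7 + 16 + 13 = 36.
Altair + Canopus + Vega + Pollux: cost 2 + 13 + 14 + 4 = 33 ≤ 35, return 7 + 5 + 16 + 13 = 41.
Altair + Vega + Atlas + Pollux: cost 2 + 14 + 14 + 4 = 34 ≤ 35, return 7 + 16 + 4 + 13 = 40.
Best is Altair, Canopus, Vega, and Pollux with total return 41.

41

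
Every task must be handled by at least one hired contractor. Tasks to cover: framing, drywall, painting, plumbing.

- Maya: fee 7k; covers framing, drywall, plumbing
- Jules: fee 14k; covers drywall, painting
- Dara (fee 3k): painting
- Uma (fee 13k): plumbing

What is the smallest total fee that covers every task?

Choose Maya and Dara: together they cover framing, drywall, painting, plumbing — every task.
Total fee: 7 + 3 = 10.
No cover costs less than 10.

10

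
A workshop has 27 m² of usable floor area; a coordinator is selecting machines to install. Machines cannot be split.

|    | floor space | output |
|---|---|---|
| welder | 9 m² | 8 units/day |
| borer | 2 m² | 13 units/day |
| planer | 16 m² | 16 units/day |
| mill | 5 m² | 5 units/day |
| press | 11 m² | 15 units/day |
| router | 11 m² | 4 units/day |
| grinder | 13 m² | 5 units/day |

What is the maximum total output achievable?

41

Take welder, borer, mill, and press: floor space 9 + 2 + 5 + 11 = 27 ≤ 27, output 8 + 13 + 5 + 15 = 41.
No other feasible combination does better.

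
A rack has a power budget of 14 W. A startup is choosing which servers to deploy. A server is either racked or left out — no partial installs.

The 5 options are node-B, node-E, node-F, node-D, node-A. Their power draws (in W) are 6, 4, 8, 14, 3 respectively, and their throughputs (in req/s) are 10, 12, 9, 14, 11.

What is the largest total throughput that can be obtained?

node-B + node-E: power draw 6 + 4 = 10 ≤ 14, throughput 10 + 12 = 22.
node-B + node-E + node-A: power draw 6 + 4 + 3 = 13 ≤ 14, throughput 10 + 12 + 11 = 33.
node-E + node-A: power draw 4 + 3 = 7 ≤ 14, throughput 12 + 11 = 23.
Best is node-B, node-E, and node-A with total throughput 33.

33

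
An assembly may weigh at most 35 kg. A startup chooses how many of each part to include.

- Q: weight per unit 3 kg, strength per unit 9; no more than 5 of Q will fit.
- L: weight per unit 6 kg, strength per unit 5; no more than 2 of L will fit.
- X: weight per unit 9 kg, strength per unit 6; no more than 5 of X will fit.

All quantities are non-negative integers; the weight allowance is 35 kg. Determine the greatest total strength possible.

57

Q has the best ratio (9/3); taking only Q gives at most 5×9 = 45 (stopped by the supply cap of 5).
Mixing does better — 5×Q and 2×X: weight 33 ≤ 35, strength 5·9 + 2·6 = 57.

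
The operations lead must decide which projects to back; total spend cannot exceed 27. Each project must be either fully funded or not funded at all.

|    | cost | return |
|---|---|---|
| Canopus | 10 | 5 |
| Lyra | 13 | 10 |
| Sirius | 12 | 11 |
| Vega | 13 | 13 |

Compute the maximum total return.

24

This is a 0-1 knapsack instance.
Allowing fractional choices, the relaxed optimum would be about 25.5, but projects are indivisible.
Sirius + Vega: cost 12 + 13 = 25 ≤ 27, return 11 + 13 = 24.
Lyra + Vega: cost 13 + 13 = 26 ≤ 27, return 10 + 13 = 23.
Best is Sirius and Vega with total return 24.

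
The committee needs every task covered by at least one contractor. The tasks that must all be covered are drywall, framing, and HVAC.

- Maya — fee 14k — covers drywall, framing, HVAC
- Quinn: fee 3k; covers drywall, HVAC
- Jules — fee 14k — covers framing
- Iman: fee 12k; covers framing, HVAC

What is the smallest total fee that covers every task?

14

This is a weighted set-cover instance.
The greedy cost-per-new-task heuristic would pick Quinn and Iman for 15, but a cheaper cover exists.
Maya alone covers drywall, framing, HVAC — every task.
Total fee: 14.
No cover costs less than 14.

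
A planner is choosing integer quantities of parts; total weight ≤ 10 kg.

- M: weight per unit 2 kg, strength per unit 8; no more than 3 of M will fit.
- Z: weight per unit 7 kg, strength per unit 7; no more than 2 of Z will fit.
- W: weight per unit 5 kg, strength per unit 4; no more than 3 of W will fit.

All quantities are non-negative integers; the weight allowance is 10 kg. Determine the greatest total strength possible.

2×M and 1×W: weight 9 ≤ 10, strength 2·8 + 1·4 = 20.
3×M: weight 6 ≤ 10, strength 3·8 = 24.
Best is 24.

24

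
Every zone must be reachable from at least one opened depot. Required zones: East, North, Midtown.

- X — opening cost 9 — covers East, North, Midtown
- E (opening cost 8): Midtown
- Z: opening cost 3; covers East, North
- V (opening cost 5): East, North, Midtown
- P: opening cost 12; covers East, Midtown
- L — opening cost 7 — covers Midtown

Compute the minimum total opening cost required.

5

The greedy cost-per-new-zone heuristic would pick Z and V for 8, but a cheaper cover exists.
V alone covers East, North, Midtown — every zone.
Total opening cost: 5.
No cover costs less than 5.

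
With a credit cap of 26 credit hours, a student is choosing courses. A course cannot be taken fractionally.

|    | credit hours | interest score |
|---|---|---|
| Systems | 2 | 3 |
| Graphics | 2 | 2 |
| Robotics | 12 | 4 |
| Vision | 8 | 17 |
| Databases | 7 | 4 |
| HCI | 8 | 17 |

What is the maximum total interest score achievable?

Systems + Vision + Databases + HCI: credit hours 2 + 8 + 7 + 8 = 25 ≤ 26, interest score 3 + 17 + 4 + 17 = 41.
Systems + Graphics + Vision + HCI: credit hours 2 + 2 + 8 + 8 = 20 ≤ 26, interest score 3 + 2 + 17 + 17 = 39.
Graphics + Vision + Databases + HCI: credit hours 2 + 8 + 7 + 8 = 25 ≤ 26, interest score 2 + 17 + 4 + 17 = 40.
Best is Systems, Vision, Databases, and HCI with total interest score 41.

41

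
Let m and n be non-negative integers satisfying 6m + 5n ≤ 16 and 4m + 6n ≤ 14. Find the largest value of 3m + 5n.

10

(m,n)=(0,2): 6·0+5·2=10≤16, 4·0+6·2=12≤14, objective 10.
(m,n)=(1,1): 6·1+5·1=11≤16, 4·1+6·1=10≤14, objective 8.
The best lattice point is (0,2), giving 10.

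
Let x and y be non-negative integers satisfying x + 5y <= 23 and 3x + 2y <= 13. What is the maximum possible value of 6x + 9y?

42

(x,y)=(1,4): 1·1+5·4=21≤23, 3·1+2·4=11≤13, objective 42.
(x,y)=(2,3): 1·2+5·3=17≤23, 3·2+2·3=12≤13, objective 39.
(x,y)=(0,4): 1·0+5·4=20≤23, 3·0+2·4=8≤13, objective 36.
(x,y)=(1,3): 1·1+5·3=16≤23, 3·1+2·3=9≤13, objective 33.
The best lattice point is (1,4), giving 42.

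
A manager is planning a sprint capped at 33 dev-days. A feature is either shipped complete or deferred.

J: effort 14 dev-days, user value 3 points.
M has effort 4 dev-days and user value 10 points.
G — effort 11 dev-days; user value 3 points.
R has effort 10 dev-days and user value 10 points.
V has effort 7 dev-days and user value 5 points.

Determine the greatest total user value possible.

28

Treat it as a binary knapsack problem.
M + G + R: effort 4 + 11 + 10 = 25 ≤ 33, user value 10 + 3 + 10 = 23.
M + R + V: effort 4 + 10 + 7 = 21 ≤ 33, user value 10 + 10 + 5 = 25.
M + G + R + V: effort 4 + 11 + 10 + 7 = 32 ≤ 33, user value 10 + 3 + 10 + 5 = 28.
Best is M, G, R, and V with total user value 28.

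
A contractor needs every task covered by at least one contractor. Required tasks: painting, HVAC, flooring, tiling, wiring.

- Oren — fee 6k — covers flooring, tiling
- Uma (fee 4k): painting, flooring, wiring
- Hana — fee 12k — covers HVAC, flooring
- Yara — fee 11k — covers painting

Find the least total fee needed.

Choose Oren, Uma, and Hana: together they cover painting, HVAC, flooring, tiling, wiring — every task.
Total fee: 6 + 4 + 12 = 22.
No cover costs less than 22.

22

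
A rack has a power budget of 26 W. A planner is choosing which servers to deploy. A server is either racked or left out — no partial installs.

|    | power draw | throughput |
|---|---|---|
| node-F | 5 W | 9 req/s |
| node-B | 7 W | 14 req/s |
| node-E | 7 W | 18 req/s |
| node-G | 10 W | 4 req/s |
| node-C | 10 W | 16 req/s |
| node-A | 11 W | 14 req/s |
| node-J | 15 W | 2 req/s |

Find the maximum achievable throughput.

48

Allowing fractional choices, the relaxed optimum would be about 52.2, but servers are indivisible.
node-B + node-E + node-C: power draw 7 + 7 + 10 = 24 ≤ 26, throughput 14 + 18 + 16 = 48.
node-B + node-E + node-A: power draw 7 + 7 + 11 = 25 ≤ 26, throughput 14 + 18 + 14 = 46.
node-F + node-E + node-C: power draw 5 + 7 + 10 = 22 ≤ 26, throughput 9 + 18 + 16 = 43.
Best is node-B, node-E, and node-C with total throughput 48.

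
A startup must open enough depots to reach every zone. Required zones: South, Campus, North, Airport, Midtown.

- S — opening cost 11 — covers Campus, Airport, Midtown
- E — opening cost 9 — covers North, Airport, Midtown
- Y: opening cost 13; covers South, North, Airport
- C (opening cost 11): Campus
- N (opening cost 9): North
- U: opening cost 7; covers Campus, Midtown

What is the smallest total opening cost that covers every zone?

20

The greedy cost-per-new-zone heuristic would pick E, U, and Y for 29, but a cheaper cover exists.
Choose Y and U: together they cover South, Campus, North, Airport, Midtown — every zone.
Total opening cost: 13 + 7 = 20.
No cover costs less than 20.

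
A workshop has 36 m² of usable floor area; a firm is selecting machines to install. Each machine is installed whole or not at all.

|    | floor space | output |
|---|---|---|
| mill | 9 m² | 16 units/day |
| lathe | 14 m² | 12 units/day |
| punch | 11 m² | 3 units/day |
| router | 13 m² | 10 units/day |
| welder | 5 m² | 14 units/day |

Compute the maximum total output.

42

Take mill, lathe, and welder: floor space 9 + 14 + 5 = 28 ≤ 36, output 16 + 12 + 14 = 42.
No other feasible combination does better.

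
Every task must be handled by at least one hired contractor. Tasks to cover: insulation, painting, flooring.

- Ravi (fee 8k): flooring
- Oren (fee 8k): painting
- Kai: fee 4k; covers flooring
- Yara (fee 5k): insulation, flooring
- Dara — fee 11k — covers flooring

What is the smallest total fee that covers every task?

13

This is an integer covering problem.
Choose Oren and Yara: together they cover insulation, painting, flooring — every task.
Total fee: 8 + 5 = 13.
No cover costs less than 13.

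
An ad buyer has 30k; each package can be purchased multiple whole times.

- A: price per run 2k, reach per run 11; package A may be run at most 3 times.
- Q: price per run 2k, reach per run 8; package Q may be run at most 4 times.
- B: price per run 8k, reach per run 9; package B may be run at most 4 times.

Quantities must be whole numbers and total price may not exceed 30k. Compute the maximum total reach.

This is a bounded integer knapsack.
A has the best ratio (11/2); taking only A gives at most 3×11 = 33 (stopped by the supply cap of 3).
Mixing does better — 3×A, 4×Q, and 2×B: price 30 ≤ 30, reach 3·11 + 4·8 + 2·9 = 83.

83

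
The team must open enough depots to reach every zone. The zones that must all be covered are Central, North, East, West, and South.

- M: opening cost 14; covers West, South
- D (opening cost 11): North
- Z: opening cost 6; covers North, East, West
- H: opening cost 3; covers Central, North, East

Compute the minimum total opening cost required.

This is an integer covering problem.
Choose M and H: together they cover Central, North, East, West, South — every zone.
Total opening cost: 14 + 3 = 17.

17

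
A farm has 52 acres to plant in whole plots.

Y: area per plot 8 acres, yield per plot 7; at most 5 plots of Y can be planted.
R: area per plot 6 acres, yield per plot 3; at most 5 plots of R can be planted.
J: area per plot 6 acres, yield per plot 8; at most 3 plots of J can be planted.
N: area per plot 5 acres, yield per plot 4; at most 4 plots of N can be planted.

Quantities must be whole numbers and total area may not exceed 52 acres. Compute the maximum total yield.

This is a bounded integer knapsack.
3×Y, 3×J, and 2×N: area 52 ≤ 52, yield 3·7 + 3·8 + 2·4 = 53.
4×Y and 3×J: area 50 ≤ 52, yield 4·7 + 3·8 = 52.
Best is 53.

53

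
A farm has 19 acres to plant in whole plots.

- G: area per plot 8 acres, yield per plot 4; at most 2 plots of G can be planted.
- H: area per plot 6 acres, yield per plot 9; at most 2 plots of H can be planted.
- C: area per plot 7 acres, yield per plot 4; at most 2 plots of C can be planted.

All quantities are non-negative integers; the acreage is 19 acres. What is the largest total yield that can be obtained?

22

This is a bounded integer knapsack.
Take 2×H and 1×C: area 19 ≤ 19, yield 2·9 + 1·4 = 22.
H has the best ratio (9/6) and is taken to its limit of 2; remaining capacity is filled optimally with the others.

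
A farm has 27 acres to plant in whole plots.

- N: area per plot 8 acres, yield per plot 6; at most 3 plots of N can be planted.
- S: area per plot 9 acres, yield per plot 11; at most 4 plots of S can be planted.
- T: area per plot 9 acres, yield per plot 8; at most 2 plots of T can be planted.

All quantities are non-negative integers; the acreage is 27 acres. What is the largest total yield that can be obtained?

33

This is a bounded integer knapsack.
S has the best ratio (11/9); taking only S gives at most 3×11 = 33 (stopped by the area limit).
Optimal: 3×S: area 27 ≤ 27, yield 3·11 = 33.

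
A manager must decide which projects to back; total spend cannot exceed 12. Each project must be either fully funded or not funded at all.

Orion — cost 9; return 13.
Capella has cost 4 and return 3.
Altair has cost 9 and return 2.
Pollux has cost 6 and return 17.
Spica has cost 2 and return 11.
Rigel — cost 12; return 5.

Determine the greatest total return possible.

31

This is an integer program with binary decision variables.
Allowing fractional choices, the relaxed optimum would be about 33.8, but projects are indivisible.
Pollux + Spica: cost 6 + 2 = 8 ≤ 12, return 17 + 11 = 28.
Capella + Pollux + Spica: cost 4 + 6 + 2 = 12 ≤ 12, return 3 + 17 + 11 = 31.
Best is Capella, Pollux, and Spica with total return 31.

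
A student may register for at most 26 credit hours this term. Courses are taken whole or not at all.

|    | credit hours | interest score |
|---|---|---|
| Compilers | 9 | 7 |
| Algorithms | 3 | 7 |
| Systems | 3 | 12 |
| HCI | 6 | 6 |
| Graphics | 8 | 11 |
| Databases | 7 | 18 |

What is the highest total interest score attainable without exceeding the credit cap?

48

Systems + HCI + Graphics + Databases: credit hours 3 + 6 + 8 + 7 = 24 ≤ 26, interest score 12 + 6 + 11 + 18 = 47.
Algorithms + Systems + Graphics + Databases: credit hours 3 + 3 + 8 + 7 = 21 ≤ 26, interest score 7 + 12 + 11 + 18 = 48.
Best is Algorithms, Systems, Graphics, and Databases with total interest score 48.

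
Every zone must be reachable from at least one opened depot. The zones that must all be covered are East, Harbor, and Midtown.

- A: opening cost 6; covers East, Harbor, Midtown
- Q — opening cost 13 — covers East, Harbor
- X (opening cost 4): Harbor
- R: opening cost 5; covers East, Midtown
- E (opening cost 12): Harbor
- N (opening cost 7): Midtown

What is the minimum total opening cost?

6

A alone covers East, Harbor, Midtown — every zone.
Total opening cost: 6.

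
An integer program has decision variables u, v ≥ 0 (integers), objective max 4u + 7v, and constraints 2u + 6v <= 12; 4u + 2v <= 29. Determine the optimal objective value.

24

(u,v)=(6,0): 2·6+6·0=12≤12, 4·6+2·0=24≤29, objective 24.
(u,v)=(5,0): 2·5+6·0=10≤12, 4·5+2·0=20≤29, objective 20.
The best lattice point is (6,0), giving 24.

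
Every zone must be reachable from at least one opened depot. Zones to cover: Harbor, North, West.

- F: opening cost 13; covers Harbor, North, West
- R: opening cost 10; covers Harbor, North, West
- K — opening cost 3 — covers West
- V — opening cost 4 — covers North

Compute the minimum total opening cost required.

10

R alone covers Harbor, North, West — every zone.
Total opening cost: 10.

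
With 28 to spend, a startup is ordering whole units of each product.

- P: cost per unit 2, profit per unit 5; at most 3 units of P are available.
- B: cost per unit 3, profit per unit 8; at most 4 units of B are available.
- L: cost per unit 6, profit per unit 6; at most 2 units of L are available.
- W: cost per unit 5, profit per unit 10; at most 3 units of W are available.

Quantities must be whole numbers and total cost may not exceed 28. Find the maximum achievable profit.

Take 3×P, 4×B, and 2×W: cost 28 ≤ 28, profit 3·5 + 4·8 + 2·10 = 67.
B has the best ratio (8/3) and is taken to its limit of 4; remaining capacity is filled optimally with the others.

67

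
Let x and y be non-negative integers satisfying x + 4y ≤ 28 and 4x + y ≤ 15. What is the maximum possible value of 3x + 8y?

(x,y)=(0,7): 1·0+4·7=28≤28, 4·0+1·7=7≤15, objective 56.
(x,y)=(2,6): 1·2+4·6=26≤28, 4·2+1·6=14≤15, objective 54.
(x,y)=(1,6): 1·1+4·6=25≤28, 4·1+1·6=10≤15, objective 51.
No feasible integer point exceeds 56.

56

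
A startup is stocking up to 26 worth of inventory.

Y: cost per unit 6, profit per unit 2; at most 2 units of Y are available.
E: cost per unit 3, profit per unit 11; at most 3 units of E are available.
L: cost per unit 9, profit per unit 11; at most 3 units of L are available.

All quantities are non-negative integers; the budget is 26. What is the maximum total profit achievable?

46

2×E and 2×L: cost 24 ≤ 26, profit 2·11 + 2·11 = 44.
1×Y, 3×E, and 1×L: cost 24 ≤ 26, profit 1·2 + 3·11 + 1·11 = 46.
Best is 46.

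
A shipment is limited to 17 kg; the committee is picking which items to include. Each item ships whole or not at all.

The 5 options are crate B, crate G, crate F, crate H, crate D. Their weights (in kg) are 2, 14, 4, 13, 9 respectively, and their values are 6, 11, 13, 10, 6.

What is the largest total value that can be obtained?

crate B + crate F: weight 2 + 4 = 6 ≤ 17, value 6 + 13 = 19.
crate F + crate H: weight 4 + 13 = 17 ≤ 17, value 13 + 10 = 23.
crate B + crate F + crate D: weight 2 + 4 + 9 = 15 ≤ 17, value 6 + 13 + 6 = 25.
Best is crate B, crate F, and crate D with total value 25.

25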